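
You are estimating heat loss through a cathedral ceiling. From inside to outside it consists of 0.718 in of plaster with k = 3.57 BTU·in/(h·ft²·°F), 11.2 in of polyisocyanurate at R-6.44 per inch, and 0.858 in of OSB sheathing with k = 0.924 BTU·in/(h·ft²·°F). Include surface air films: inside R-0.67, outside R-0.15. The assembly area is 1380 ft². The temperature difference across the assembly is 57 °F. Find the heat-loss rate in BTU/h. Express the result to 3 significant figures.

0.718/3.57 = 0.2011
11.2 × 6.44 = 72.13
0.858/0.924 = 0.9286
R_total = 0.67 + 0.2011 + 72.13 + 0.9286 + 0.15 = 74.08 ft²·°F·h/BTU
Q = A·ΔT/R = 1380 × 57 / 74.08 = 1062 BTU/h

1060 BTU/h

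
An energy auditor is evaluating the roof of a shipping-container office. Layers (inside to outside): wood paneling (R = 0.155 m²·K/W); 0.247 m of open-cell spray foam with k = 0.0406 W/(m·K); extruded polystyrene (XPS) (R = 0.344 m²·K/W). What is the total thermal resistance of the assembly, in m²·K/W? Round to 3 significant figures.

0.247/0.0406 = 6.084
R_total = 0.155 + 6.084 + 0.344 = 6.583 m²·K/W

6.58 m²·K/W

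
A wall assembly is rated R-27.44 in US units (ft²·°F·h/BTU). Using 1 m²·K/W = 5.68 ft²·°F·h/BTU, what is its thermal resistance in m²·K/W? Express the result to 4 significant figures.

R_SI = 27.44/5.68 = 4.831

4.831 m²·K/W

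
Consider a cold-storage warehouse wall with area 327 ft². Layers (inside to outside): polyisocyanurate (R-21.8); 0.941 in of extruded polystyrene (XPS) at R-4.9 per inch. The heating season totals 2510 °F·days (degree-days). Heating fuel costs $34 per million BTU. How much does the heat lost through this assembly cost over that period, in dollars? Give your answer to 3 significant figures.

25.4 dollars

0.941 × 4.9 = 4.611
R_total = 21.8 + 4.611 = 26.41 ft²·°F·h/BTU
E = A × HDD × 24 / R = 327 × 2510 × 24 / 26.41 = 745800 BTU
Cost = 745800/10⁶ × 34 = $25.36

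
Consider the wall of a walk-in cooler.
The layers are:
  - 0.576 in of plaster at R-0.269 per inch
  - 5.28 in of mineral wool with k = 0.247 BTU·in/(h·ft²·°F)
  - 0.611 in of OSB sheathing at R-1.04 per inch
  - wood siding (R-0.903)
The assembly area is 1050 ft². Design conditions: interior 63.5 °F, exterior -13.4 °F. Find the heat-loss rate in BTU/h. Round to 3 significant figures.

3500 BTU/h

0.576 × 0.269 = 0.1549
5.28/0.247 = 21.38
0.611 × 1.04 = 0.6354
R_total = 0.1549 + 21.38 + 0.6354 + 0.903 = 23.07 ft²·°F·h/BTU
Q = A·ΔT/R = 1050 × (63.5 − (-13.4)) / 23.07 = 3500 BTU/h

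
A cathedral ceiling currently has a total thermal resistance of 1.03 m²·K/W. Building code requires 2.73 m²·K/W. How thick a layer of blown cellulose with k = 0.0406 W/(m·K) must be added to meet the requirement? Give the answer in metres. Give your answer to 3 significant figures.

ΔR = 2.73 − 1.03 = 1.7 m²·K/W
L = ΔR × k = 1.7 × 0.0406 = 0.06902 m

0.0690 m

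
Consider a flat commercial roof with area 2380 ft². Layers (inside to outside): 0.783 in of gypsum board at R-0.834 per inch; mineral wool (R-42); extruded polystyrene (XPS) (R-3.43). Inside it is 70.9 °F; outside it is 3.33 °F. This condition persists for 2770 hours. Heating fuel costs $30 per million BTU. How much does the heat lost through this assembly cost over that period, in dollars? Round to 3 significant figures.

290 dollars

0.783 × 0.834 = 0.653
R_total = 0.653 + 42 + 3.43 = 46.08 ft²·°F·h/BTU
Q = 2380 × (70.9 − 3.33) / 46.08 = 3490 BTU/h
E = 3490 × 2770 = 9667000 BTU
Cost = 9667000/10⁶ × 30 = $290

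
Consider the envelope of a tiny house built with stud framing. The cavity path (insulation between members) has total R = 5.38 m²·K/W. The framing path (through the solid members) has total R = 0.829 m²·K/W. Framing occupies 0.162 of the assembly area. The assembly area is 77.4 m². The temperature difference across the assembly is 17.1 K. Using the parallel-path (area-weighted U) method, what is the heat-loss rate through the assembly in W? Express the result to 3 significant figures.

U_eff = 0.838/5.38 + 0.162/0.829 = 0.1558 + 0.1954 = 0.3512
R_eff = 1/U_eff = 2.848 m²·K/W
Q = 77.4 × 17.1 / 2.848 = 464.8 W

465 W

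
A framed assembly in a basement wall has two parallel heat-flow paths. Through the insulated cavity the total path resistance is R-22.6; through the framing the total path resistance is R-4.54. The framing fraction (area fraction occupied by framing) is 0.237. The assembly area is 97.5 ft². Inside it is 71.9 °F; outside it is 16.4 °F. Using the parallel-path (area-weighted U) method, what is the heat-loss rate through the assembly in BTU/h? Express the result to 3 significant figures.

U_eff = 0.763/22.6 + 0.237/4.54 = 0.03376 + 0.0522 = 0.08596
R_eff = 1/U_eff = 11.63 ft²·°F·h/BTU
Q = 97.5 × (71.9 − 16.4) / 11.63 = 465.2 BTU/h

465 BTU/h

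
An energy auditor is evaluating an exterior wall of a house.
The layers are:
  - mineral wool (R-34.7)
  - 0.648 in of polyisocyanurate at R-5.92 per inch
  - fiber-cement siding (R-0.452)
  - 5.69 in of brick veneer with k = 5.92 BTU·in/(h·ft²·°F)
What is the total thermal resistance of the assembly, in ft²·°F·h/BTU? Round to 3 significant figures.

39.9 ft²·°F·h/BTU

0.648 × 5.92 = 3.836
5.69/5.92 = 0.9611
R_total = 34.7 + 3.836 + 0.452 + 0.9611 = 39.95 ft²·°F·h/BTU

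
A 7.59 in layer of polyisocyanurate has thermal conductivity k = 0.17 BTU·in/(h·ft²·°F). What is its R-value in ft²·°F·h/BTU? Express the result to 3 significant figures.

44.6 ft²·°F·h/BTU

R = L/k = 7.59/0.17 = 44.65 ft²·°F·h/BTU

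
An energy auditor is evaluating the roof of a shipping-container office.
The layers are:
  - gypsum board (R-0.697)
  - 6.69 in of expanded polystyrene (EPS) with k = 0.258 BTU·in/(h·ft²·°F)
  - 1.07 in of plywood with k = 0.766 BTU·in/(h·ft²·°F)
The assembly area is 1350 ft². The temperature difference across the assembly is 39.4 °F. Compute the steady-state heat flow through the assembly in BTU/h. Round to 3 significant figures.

6.69/0.258 = 25.93
1.07/0.766 = 1.397
R_total = 0.697 + 25.93 + 1.397 = 28.02 ft²·°F·h/BTU
Q = A·ΔT/R = 1350 × 39.4 / 28.02 = 1898 BTU/h

1900 BTU/h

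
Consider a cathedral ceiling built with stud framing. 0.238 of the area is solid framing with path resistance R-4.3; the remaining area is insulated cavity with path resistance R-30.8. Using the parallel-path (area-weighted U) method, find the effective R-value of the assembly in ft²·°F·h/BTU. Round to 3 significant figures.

U_eff = 0.762/30.8 + 0.238/4.3 = 0.02474 + 0.05535 = 0.08009
R_eff = 1/U_eff = 12.49 ft²·°F·h/BTU

12.5 ft²·°F·h/BTU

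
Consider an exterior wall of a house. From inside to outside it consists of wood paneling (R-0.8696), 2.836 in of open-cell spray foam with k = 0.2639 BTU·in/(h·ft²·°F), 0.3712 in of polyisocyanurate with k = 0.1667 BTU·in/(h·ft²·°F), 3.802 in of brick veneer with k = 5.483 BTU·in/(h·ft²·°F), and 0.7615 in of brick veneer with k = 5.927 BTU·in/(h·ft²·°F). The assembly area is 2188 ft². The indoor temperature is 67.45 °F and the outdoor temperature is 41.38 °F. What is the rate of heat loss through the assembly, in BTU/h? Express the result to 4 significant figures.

3890 BTU/h

2.836/0.2639 = 10.746
0.3712/0.1667 = 2.2268
3.802/5.483 = 0.69342
0.7615/5.927 = 0.12848
R_total = 0.8696 + 10.746 + 2.2268 + 0.69342 + 0.12848 = 14.665 ft²·°F·h/BTU
Q = A·ΔT/R = 2188 × (67.45 − 41.38) / 14.665 = 3889.7 BTU/h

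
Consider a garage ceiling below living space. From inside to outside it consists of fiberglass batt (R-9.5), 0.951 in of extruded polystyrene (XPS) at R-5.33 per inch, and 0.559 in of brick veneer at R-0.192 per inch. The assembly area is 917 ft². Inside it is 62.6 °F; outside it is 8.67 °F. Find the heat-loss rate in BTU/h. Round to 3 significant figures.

0.951 × 5.33 = 5.069
0.559 × 0.192 = 0.1073
R_total = 9.5 + 5.069 + 0.1073 = 14.68 ft²·°F·h/BTU
Q = A·ΔT/R = 917 × (62.6 − 8.67) / 14.68 = 3370 BTU/h

3370 BTU/h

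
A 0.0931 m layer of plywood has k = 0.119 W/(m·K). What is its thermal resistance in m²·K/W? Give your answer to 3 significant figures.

0.782 m²·K/W

R = L/k = 0.0931/0.119 = 0.7824 m²·K/W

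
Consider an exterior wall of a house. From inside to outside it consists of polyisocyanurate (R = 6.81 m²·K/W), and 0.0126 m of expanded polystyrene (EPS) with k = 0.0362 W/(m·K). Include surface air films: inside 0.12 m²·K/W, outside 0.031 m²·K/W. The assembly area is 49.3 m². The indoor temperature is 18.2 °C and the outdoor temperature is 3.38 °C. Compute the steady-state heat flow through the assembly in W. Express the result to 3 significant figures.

100 W

0.0126/0.0362 = 0.3481
R_total = 0.12 + 6.81 + 0.3481 + 0.031 = 7.309 m²·K/W
Q = A·ΔT/R = 49.3 × (18.2 − 3.38) / 7.309 = 99.96 W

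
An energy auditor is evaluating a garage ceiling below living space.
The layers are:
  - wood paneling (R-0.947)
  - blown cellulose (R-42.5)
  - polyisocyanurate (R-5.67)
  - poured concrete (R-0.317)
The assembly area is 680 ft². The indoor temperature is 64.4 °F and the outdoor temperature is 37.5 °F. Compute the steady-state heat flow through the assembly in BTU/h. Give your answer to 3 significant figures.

R_total = 0.947 + 42.5 + 5.67 + 0.317 = 49.43 ft²·°F·h/BTU
Q = A·ΔT/R = 680 × (64.4 − 37.5) / 49.43 = 370 BTU/h

370 BTU/h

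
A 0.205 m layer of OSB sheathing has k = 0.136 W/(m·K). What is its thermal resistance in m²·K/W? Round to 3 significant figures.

R = L/k = 0.205/0.136 = 1.507 m²·K/W

1.51 m²·K/W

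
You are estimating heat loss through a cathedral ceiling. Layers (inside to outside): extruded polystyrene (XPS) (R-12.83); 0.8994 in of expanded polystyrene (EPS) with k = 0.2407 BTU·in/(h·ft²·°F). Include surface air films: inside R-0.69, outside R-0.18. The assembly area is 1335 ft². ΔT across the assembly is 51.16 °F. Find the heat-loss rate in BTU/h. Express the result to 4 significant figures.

0.8994/0.2407 = 3.7366
R_total = 0.69 + 12.83 + 3.7366 + 0.18 = 17.437 ft²·°F·h/BTU
Q = A·ΔT/R = 1335 × 51.16 / 17.437 = 3917 BTU/h

3917 BTU/h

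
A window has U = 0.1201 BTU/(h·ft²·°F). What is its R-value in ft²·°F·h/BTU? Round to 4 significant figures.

R = 1/U = 1/0.1201 = 8.3264

8.326 ft²·°F·h/BTU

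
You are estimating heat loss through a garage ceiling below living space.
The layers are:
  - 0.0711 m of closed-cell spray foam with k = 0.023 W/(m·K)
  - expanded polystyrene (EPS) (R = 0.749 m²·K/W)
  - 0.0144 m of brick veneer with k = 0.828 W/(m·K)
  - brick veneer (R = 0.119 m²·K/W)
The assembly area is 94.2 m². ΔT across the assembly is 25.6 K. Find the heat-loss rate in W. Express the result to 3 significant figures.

606 W

0.0711/0.023 = 3.091
0.0144/0.828 = 0.01739
R_total = 3.091 + 0.749 + 0.01739 + 0.119 = 3.977 m²·K/W
Q = A·ΔT/R = 94.2 × 25.6 / 3.977 = 606.4 W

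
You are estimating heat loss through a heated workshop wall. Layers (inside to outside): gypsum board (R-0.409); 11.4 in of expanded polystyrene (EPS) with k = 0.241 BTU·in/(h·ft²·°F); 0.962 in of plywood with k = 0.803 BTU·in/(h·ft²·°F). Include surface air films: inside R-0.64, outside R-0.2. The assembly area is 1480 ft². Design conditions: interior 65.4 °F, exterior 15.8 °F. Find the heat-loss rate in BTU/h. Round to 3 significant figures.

1480 BTU/h

11.4/0.241 = 47.3
0.962/0.803 = 1.198
R_total = 0.64 + 0.409 + 47.3 + 1.198 + 0.2 = 49.75 ft²·°F·h/BTU
Q = A·ΔT/R = 1480 × (65.4 − 15.8) / 49.75 = 1476 BTU/h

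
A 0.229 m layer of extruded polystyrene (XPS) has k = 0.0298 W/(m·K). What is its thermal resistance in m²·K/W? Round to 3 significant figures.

R = L/k = 0.229/0.0298 = 7.685 m²·K/W

7.68 m²·K/W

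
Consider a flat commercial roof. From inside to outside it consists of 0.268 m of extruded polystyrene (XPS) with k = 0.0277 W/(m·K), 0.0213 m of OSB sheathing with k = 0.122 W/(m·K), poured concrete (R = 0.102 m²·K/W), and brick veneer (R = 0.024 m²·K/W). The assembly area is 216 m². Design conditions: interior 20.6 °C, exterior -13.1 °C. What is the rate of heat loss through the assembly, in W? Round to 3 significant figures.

0.268/0.0277 = 9.675
0.0213/0.122 = 0.1746
R_total = 9.675 + 0.1746 + 0.102 + 0.024 = 9.976 m²·K/W
Q = A·ΔT/R = 216 × (20.6 − (-13.1)) / 9.976 = 729.7 W

730 W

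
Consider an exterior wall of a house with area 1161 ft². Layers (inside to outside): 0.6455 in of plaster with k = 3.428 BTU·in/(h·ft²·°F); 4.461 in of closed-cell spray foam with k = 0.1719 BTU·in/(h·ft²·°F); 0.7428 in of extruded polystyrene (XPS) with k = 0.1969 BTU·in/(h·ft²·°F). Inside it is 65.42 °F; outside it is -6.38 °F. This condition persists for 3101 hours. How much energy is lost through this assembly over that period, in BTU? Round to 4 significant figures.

0.6455/3.428 = 0.1883
4.461/0.1719 = 25.951
0.7428/0.1969 = 3.7725
R_total = 0.1883 + 25.951 + 3.7725 = 29.912 ft²·°F·h/BTU
Q = 1161 × (65.42 − (-6.38)) / 29.912 = 2786.8 BTU/h
E = 2786.8 × 3101 = 8642000 BTU

8642000 BTU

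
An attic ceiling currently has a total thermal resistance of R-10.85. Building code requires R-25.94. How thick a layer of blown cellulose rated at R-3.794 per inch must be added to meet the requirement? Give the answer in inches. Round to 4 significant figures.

ΔR = 25.94 − 10.85 = 15.09 ft²·°F·h/BTU
L = ΔR / (R/in) = 15.09/3.794 = 3.9773 in

3.977 in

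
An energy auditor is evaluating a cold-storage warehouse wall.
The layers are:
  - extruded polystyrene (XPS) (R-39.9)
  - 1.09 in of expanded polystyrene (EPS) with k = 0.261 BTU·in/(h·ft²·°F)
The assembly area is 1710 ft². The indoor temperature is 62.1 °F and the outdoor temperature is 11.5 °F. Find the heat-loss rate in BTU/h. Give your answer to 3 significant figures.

1960 BTU/h

1.09/0.261 = 4.176
R_total = 39.9 + 4.176 = 44.08 ft²·°F·h/BTU
Q = A·ΔT/R = 1710 × (62.1 − 11.5) / 44.08 = 1963 BTU/h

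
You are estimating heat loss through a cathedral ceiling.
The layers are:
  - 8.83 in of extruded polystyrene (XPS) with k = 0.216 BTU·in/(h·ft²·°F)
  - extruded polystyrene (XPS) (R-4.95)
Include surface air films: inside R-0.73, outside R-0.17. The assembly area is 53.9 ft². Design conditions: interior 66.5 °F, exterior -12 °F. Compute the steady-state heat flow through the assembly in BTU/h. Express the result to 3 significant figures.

8.83/0.216 = 40.88
R_total = 0.73 + 40.88 + 4.95 + 0.17 = 46.73 ft²·°F·h/BTU
Q = A·ΔT/R = 53.9 × (66.5 − (-12)) / 46.73 = 90.55 BTU/h

90.5 BTU/h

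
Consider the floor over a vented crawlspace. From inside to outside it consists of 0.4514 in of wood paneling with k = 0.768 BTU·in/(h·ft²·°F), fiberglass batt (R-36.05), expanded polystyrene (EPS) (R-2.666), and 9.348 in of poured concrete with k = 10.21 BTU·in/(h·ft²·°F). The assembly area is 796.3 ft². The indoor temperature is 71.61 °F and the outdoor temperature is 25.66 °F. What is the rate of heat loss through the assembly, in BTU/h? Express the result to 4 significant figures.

0.4514/0.768 = 0.58776
9.348/10.21 = 0.91557
R_total = 0.58776 + 36.05 + 2.666 + 0.91557 = 40.219 ft²·°F·h/BTU
Q = A·ΔT/R = 796.3 × (71.61 − 25.66) / 40.219 = 909.76 BTU/h

909.8 BTU/h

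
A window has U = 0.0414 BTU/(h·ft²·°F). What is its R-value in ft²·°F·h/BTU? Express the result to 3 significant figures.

R = 1/U = 1/0.0414 = 24.15

24.2 ft²·°F·h/BTU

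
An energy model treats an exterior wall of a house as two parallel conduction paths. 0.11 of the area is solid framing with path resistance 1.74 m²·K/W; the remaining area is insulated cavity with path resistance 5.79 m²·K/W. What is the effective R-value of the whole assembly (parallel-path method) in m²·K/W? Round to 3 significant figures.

U_eff = 0.89/5.79 + 0.11/1.74 = 0.1537 + 0.06322 = 0.2169
R_eff = 1/U_eff = 4.61 m²·K/W

4.61 m²·K/W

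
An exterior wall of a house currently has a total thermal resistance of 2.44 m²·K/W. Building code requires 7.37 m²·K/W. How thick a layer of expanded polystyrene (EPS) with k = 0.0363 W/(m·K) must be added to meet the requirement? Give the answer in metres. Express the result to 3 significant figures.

ΔR = 7.37 − 2.44 = 4.93 m²·K/W
L = ΔR × k = 4.93 × 0.0363 = 0.179 m

0.179 m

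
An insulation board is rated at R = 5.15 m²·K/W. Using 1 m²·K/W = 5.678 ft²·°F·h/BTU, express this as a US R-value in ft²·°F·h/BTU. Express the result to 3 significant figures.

29.2 ft²·°F·h/BTU

R_US = 5.15 × 5.678 = 29.24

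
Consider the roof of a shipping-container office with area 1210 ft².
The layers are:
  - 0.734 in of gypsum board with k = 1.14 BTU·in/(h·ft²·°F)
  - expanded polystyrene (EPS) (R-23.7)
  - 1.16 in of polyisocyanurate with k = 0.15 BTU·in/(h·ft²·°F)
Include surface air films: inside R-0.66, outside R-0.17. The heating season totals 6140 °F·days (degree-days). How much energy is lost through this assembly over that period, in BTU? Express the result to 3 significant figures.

0.734/1.14 = 0.6439
1.16/0.15 = 7.733
R_total = 0.66 + 0.6439 + 23.7 + 7.733 + 0.17 = 32.91 ft²·°F·h/BTU
E = A × HDD × 24 / R = 1210 × 6140 × 24 / 32.91 = 5418000 BTU

5420000 BTU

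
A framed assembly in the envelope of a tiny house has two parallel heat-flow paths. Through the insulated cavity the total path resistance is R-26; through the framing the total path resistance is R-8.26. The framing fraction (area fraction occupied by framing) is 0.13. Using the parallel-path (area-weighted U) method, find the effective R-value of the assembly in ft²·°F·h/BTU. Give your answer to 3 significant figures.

U_eff = 0.87/26 + 0.13/8.26 = 0.03346 + 0.01574 = 0.0492
R_eff = 1/U_eff = 20.33 ft²·°F·h/BTU

20.3 ft²·°F·h/BTU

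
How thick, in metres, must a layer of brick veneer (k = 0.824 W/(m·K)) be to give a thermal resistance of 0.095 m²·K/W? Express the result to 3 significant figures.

L = R·k = 0.095 × 0.824 = 0.07828 m

0.0783 m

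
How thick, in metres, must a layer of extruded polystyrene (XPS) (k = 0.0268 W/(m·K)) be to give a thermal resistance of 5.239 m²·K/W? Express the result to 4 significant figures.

0.1404 m

L = R·k = 5.239 × 0.0268 = 0.14041 m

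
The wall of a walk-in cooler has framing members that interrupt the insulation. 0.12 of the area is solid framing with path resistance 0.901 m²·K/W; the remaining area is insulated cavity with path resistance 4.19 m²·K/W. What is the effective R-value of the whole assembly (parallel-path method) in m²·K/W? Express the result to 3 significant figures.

2.91 m²·K/W

U_eff = 0.88/4.19 + 0.12/0.901 = 0.21 + 0.1332 = 0.3432
R_eff = 1/U_eff = 2.914 m²·K/W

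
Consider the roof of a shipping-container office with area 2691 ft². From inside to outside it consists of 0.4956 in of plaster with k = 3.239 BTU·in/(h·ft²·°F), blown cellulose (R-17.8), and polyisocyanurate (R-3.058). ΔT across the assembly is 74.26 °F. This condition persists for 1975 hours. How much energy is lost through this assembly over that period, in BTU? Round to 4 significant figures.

18780000 BTU

0.4956/3.239 = 0.15301
R_total = 0.15301 + 17.8 + 3.058 = 21.011 ft²·°F·h/BTU
Q = 2691 × 74.26 / 21.011 = 9510.9 BTU/h
E = 9510.9 × 1975 = 18784000 BTU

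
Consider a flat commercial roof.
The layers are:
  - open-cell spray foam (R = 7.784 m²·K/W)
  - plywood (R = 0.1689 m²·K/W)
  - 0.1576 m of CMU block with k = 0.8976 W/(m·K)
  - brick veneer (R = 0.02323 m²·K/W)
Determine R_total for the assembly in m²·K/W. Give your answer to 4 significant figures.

8.152 m²·K/W

0.1576/0.8976 = 0.17558
R_total = 7.784 + 0.1689 + 0.17558 + 0.02323 = 8.1517 m²·K/W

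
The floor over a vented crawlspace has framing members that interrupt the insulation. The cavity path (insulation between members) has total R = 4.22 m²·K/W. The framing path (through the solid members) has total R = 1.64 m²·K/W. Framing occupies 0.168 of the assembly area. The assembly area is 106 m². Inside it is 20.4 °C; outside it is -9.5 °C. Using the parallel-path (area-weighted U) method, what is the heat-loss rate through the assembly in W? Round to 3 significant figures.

950 W

U_eff = 0.832/4.22 + 0.168/1.64 = 0.1972 + 0.1024 = 0.2996
R_eff = 1/U_eff = 3.338 m²·K/W
Q = 106 × (20.4 − (-9.5)) / 3.338 = 949.5 W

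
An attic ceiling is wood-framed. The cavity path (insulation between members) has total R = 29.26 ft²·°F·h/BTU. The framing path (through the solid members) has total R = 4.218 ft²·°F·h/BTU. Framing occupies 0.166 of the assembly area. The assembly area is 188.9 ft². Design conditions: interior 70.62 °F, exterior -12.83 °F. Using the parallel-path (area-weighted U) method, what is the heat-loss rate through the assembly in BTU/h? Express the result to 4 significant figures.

U_eff = 0.834/29.26 + 0.166/4.218 = 0.028503 + 0.039355 = 0.067858
R_eff = 1/U_eff = 14.737 ft²·°F·h/BTU
Q = 188.9 × (70.62 − (-12.83)) / 14.737 = 1069.7 BTU/h

1070 BTU/h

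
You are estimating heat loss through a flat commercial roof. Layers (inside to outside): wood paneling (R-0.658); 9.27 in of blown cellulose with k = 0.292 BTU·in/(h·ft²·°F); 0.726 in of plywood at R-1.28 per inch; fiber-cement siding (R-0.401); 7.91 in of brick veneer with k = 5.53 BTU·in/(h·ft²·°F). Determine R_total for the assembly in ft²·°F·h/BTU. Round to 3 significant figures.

35.2 ft²·°F·h/BTU

9.27/0.292 = 31.75
0.726 × 1.28 = 0.9293
7.91/5.53 = 1.43
R_total = 0.658 + 31.75 + 0.9293 + 0.401 + 1.43 = 35.17 ft²·°F·h/BTU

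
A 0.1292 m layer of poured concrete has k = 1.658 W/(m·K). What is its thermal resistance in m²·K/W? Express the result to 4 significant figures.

R = L/k = 0.1292/1.658 = 0.077925 m²·K/W

0.07793 m²·K/W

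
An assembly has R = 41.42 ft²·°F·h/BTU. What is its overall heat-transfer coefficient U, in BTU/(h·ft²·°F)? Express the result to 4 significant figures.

0.02414 BTU/(h·ft²·°F)

U = 1/R = 1/41.42 = 0.024143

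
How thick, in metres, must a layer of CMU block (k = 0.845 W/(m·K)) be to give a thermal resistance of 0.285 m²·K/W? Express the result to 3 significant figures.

L = R·k = 0.285 × 0.845 = 0.2408 m

0.241 m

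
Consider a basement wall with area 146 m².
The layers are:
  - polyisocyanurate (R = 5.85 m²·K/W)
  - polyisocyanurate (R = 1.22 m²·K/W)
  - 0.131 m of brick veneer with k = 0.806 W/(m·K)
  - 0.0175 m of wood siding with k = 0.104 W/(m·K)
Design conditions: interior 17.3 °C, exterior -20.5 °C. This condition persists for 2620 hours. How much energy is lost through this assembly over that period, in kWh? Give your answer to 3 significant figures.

1950 kWh

0.131/0.806 = 0.1625
0.0175/0.104 = 0.1683
R_total = 5.85 + 1.22 + 0.1625 + 0.1683 = 7.401 m²·K/W
Q = 146 × (17.3 − (-20.5)) / 7.401 = 745.7 W
E = 745.7 W × 2620 h / 1000 = 1954 kWh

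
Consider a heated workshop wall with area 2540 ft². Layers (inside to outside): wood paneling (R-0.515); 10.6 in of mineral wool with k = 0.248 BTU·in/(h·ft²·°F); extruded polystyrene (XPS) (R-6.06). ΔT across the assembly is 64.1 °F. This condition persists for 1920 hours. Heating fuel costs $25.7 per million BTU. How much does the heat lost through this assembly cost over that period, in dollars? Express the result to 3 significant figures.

163 dollars

10.6/0.248 = 42.74
R_total = 0.515 + 42.74 + 6.06 = 49.32 ft²·°F·h/BTU
Q = 2540 × 64.1 / 49.32 = 3301 BTU/h
E = 3301 × 1920 = 6339000 BTU
Cost = 6339000/10⁶ × 25.7 = $162.9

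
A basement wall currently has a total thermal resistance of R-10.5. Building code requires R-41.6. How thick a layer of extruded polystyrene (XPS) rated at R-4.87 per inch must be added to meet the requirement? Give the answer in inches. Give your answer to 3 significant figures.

ΔR = 41.6 − 10.5 = 31.1 ft²·°F·h/BTU
L = ΔR / (R/in) = 31.1/4.87 = 6.386 in

6.39 in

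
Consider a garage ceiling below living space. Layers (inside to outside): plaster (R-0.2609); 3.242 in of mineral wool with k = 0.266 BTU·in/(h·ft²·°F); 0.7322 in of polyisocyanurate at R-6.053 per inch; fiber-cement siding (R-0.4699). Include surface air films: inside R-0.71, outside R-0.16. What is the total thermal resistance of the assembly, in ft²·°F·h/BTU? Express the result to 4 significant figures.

3.242/0.266 = 12.188
0.7322 × 6.053 = 4.432
R_total = 0.71 + 0.2609 + 12.188 + 4.432 + 0.4699 + 0.16 = 18.221 ft²·°F·h/BTU

18.22 ft²·°F·h/BTU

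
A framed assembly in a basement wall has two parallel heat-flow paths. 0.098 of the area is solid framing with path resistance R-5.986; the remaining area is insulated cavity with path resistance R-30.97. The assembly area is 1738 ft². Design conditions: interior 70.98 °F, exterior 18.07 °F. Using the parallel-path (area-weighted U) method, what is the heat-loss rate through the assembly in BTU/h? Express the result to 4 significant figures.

U_eff = 0.902/30.97 + 0.098/5.986 = 0.029125 + 0.016372 = 0.045496
R_eff = 1/U_eff = 21.98 ft²·°F·h/BTU
Q = 1738 × (70.98 − 18.07) / 21.98 = 4183.7 BTU/h

4184 BTU/h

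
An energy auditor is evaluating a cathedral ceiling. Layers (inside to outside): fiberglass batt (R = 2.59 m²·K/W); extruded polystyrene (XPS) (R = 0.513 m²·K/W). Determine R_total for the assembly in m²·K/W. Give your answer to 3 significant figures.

R_total = 2.59 + 0.513 = 3.103 m²·K/W

3.10 m²·K/W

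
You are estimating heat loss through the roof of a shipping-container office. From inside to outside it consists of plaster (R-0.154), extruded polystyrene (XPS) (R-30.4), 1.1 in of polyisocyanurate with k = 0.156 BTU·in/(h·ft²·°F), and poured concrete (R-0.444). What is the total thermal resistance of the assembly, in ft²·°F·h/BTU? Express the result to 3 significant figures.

38.0 ft²·°F·h/BTU

1.1/0.156 = 7.051
R_total = 0.154 + 30.4 + 7.051 + 0.444 = 38.05 ft²·°F·h/BTU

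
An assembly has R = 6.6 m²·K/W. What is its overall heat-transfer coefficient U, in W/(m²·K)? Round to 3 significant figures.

U = 1/R = 1/6.6 = 0.1515

0.152 W/(m²·K)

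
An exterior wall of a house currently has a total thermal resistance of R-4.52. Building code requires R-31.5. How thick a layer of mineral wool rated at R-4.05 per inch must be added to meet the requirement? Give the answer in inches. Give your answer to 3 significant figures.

ΔR = 31.5 − 4.52 = 26.98 ft²·°F·h/BTU
L = ΔR / (R/in) = 26.98/4.05 = 6.662 in

6.66 in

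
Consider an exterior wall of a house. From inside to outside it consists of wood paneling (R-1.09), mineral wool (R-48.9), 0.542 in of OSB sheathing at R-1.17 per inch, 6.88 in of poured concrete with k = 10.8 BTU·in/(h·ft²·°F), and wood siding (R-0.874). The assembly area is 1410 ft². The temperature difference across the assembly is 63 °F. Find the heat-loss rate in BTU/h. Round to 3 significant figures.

1700 BTU/h

0.542 × 1.17 = 0.6341
6.88/10.8 = 0.637
R_total = 1.09 + 48.9 + 0.6341 + 0.637 + 0.874 = 52.14 ft²·°F·h/BTU
Q = A·ΔT/R = 1410 × 63 / 52.14 = 1704 BTU/h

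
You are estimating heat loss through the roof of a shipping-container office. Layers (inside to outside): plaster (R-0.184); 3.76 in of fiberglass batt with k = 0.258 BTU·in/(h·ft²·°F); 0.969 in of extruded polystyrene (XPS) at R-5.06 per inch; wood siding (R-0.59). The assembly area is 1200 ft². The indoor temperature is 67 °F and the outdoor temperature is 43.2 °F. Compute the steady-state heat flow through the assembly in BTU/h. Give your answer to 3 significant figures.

3.76/0.258 = 14.57
0.969 × 5.06 = 4.903
R_total = 0.184 + 14.57 + 4.903 + 0.59 = 20.25 ft²·°F·h/BTU
Q = A·ΔT/R = 1200 × (67 − 43.2) / 20.25 = 1410 BTU/h

1410 BTU/h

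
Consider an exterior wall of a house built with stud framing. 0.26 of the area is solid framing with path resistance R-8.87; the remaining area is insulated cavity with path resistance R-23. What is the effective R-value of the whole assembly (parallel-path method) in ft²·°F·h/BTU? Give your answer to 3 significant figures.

16.3 ft²·°F·h/BTU

U_eff = 0.74/23 + 0.26/8.87 = 0.03217 + 0.02931 = 0.06149
R_eff = 1/U_eff = 16.26 ft²·°F·h/BTU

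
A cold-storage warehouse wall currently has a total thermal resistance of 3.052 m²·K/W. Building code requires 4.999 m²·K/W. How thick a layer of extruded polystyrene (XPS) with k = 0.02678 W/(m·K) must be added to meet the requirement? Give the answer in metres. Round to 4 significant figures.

ΔR = 4.999 − 3.052 = 1.947 m²·K/W
L = ΔR × k = 1.947 × 0.02678 = 0.052141 m

0.05214 m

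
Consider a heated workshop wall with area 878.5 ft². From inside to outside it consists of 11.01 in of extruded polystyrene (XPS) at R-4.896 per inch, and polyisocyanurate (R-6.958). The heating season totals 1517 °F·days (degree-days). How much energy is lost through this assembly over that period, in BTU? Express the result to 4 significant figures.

525500 BTU

11.01 × 4.896 = 53.905
R_total = 53.905 + 6.958 = 60.863 ft²·°F·h/BTU
E = A × HDD × 24 / R = 878.5 × 1517 × 24 / 60.863 = 525520 BTU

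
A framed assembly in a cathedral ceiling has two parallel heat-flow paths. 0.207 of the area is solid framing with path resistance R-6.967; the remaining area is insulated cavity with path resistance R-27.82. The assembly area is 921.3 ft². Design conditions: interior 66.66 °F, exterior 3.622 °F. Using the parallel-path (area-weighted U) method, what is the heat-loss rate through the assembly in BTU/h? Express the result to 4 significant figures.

3381 BTU/h

U_eff = 0.793/27.82 + 0.207/6.967 = 0.028505 + 0.029711 = 0.058216
R_eff = 1/U_eff = 17.177 ft²·°F·h/BTU
Q = 921.3 × (66.66 − 3.622) / 17.177 = 3381 BTU/h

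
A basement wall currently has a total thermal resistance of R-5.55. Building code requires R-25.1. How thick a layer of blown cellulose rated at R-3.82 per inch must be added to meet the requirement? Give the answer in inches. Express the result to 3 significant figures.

5.12 in

ΔR = 25.1 − 5.55 = 19.55 ft²·°F·h/BTU
L = ΔR / (R/in) = 19.55/3.82 = 5.118 in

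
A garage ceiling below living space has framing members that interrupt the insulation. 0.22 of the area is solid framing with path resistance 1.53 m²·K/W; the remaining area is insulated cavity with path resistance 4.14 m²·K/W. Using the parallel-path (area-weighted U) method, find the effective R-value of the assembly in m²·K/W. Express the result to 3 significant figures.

3.01 m²·K/W

U_eff = 0.78/4.14 + 0.22/1.53 = 0.1884 + 0.1438 = 0.3322
R_eff = 1/U_eff = 3.01 m²·K/W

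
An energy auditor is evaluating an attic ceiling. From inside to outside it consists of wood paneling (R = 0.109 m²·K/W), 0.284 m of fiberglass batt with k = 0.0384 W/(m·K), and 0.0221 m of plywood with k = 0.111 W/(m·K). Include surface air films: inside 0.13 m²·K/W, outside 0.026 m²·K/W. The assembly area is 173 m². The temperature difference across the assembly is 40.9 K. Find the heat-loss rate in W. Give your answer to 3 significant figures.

900 W

0.284/0.0384 = 7.396
0.0221/0.111 = 0.1991
R_total = 0.13 + 0.109 + 7.396 + 0.1991 + 0.026 = 7.86 m²·K/W
Q = A·ΔT/R = 173 × 40.9 / 7.86 = 900.2 W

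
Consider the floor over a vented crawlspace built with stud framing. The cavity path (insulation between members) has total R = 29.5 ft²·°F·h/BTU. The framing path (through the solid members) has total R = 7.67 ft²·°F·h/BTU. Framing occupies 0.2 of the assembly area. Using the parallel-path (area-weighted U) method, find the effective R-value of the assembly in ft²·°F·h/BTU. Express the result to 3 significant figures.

U_eff = 0.8/29.5 + 0.2/7.67 = 0.02712 + 0.02608 = 0.05319
R_eff = 1/U_eff = 18.8 ft²·°F·h/BTU

18.8 ft²·°F·h/BTU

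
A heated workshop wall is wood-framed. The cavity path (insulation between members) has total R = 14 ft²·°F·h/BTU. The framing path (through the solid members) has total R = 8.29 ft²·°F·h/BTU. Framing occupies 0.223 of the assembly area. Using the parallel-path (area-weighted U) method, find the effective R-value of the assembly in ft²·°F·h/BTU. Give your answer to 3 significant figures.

12.1 ft²·°F·h/BTU

U_eff = 0.777/14 + 0.223/8.29 = 0.0555 + 0.0269 = 0.0824
R_eff = 1/U_eff = 12.14 ft²·°F·h/BTU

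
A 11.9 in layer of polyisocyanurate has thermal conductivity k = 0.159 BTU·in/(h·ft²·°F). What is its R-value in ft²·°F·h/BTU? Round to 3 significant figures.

R = L/k = 11.9/0.159 = 74.84 ft²·°F·h/BTU

74.8 ft²·°F·h/BTU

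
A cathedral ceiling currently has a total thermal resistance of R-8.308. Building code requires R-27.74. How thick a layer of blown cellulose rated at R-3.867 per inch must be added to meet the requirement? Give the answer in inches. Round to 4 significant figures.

5.025 in

ΔR = 27.74 − 8.308 = 19.432 ft²·°F·h/BTU
L = ΔR / (R/in) = 19.432/3.867 = 5.0251 in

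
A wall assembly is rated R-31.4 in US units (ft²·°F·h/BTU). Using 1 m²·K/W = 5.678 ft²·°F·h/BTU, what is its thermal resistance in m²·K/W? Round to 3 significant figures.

5.53 m²·K/W

R_SI = 31.4/5.678 = 5.53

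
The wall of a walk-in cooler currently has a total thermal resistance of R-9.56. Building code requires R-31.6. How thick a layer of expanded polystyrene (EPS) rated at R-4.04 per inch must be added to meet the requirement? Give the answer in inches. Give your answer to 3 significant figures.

ΔR = 31.6 − 9.56 = 22.04 ft²·°F·h/BTU
L = ΔR / (R/in) = 22.04/4.04 = 5.455 in

5.46 in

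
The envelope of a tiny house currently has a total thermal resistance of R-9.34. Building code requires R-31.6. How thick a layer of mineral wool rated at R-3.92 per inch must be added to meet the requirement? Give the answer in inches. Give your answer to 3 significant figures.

5.68 in

ΔR = 31.6 − 9.34 = 22.26 ft²·°F·h/BTU
L = ΔR / (R/in) = 22.26/3.92 = 5.679 in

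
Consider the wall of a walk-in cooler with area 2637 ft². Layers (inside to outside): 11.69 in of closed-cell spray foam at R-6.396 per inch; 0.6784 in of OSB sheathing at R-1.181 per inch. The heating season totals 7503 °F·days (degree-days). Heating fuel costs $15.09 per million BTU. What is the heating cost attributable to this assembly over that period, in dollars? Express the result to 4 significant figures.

94.82 dollars

11.69 × 6.396 = 74.769
0.6784 × 1.181 = 0.80119
R_total = 74.769 + 0.80119 = 75.57 ft²·°F·h/BTU
E = A × HDD × 24 / R = 2637 × 7503 × 24 / 75.57 = 6283500 BTU
Cost = 6283500/10⁶ × 15.09 = $94.819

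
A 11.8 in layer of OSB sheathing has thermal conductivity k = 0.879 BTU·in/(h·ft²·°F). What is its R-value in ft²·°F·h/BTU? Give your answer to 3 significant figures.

13.4 ft²·°F·h/BTU

R = L/k = 11.8/0.879 = 13.42 ft²·°F·h/BTU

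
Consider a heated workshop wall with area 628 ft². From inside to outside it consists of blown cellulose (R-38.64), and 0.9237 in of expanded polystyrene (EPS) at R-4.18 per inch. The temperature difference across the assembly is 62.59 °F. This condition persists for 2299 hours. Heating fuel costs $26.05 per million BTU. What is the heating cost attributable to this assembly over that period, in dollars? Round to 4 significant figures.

55.39 dollars

0.9237 × 4.18 = 3.8611
R_total = 38.64 + 3.8611 = 42.501 ft²·°F·h/BTU
Q = 628 × 62.59 / 42.501 = 924.84 BTU/h
E = 924.84 × 2299 = 2126200 BTU
Cost = 2126200/10⁶ × 26.05 = $55.387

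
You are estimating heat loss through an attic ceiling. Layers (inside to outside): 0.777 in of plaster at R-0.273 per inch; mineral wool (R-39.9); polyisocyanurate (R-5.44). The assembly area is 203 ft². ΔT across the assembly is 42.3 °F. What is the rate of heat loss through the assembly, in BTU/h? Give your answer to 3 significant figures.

189 BTU/h

0.777 × 0.273 = 0.2121
R_total = 0.2121 + 39.9 + 5.44 = 45.55 ft²·°F·h/BTU
Q = A·ΔT/R = 203 × 42.3 / 45.55 = 188.5 BTU/h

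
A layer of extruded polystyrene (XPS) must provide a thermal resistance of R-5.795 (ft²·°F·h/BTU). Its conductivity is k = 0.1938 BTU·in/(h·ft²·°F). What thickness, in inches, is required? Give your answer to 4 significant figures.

L = R × k = 5.795 × 0.1938 = 1.1231 in

1.123 in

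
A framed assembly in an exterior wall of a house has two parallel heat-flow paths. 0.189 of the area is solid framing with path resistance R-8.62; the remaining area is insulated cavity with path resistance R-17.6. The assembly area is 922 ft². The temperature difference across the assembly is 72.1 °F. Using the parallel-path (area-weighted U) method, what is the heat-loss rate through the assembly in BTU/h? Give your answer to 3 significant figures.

4520 BTU/h

U_eff = 0.811/17.6 + 0.189/8.62 = 0.04608 + 0.02193 = 0.06801
R_eff = 1/U_eff = 14.7 ft²·°F·h/BTU
Q = 922 × 72.1 / 14.7 = 4521 BTU/h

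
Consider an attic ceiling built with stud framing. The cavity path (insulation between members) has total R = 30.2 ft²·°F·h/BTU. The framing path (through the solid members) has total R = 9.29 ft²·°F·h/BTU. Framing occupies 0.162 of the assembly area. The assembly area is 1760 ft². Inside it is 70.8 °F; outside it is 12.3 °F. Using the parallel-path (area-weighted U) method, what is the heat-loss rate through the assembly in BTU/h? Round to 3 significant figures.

4650 BTU/h

U_eff = 0.838/30.2 + 0.162/9.29 = 0.02775 + 0.01744 = 0.04519
R_eff = 1/U_eff = 22.13 ft²·°F·h/BTU
Q = 1760 × (70.8 − 12.3) / 22.13 = 4652 BTU/h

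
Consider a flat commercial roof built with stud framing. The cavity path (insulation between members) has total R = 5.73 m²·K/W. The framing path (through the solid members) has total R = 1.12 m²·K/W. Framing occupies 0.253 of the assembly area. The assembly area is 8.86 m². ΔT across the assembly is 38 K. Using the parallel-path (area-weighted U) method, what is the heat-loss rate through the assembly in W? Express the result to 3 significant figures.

U_eff = 0.747/5.73 + 0.253/1.12 = 0.1304 + 0.2259 = 0.3563
R_eff = 1/U_eff = 2.807 m²·K/W
Q = 8.86 × 38 / 2.807 = 119.9 W

120 W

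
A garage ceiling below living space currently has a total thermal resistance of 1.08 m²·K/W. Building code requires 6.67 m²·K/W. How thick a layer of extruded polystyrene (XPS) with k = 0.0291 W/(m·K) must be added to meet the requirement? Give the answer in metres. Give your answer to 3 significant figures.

ΔR = 6.67 − 1.08 = 5.59 m²·K/W
L = ΔR × k = 5.59 × 0.0291 = 0.1627 m

0.163 m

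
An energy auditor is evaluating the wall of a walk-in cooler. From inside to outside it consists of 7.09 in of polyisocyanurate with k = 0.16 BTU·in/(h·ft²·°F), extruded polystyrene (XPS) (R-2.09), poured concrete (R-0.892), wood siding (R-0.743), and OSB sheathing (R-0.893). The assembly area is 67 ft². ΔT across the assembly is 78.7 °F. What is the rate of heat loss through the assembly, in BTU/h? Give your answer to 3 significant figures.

7.09/0.16 = 44.31
R_total = 44.31 + 2.09 + 0.892 + 0.743 + 0.893 = 48.93 ft²·°F·h/BTU
Q = A·ΔT/R = 67 × 78.7 / 48.93 = 107.8 BTU/h

108 BTU/h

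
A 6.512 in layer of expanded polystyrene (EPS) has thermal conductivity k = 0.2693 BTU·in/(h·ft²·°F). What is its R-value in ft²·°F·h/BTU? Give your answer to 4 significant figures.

R = L/k = 6.512/0.2693 = 24.181 ft²·°F·h/BTU

24.18 ft²·°F·h/BTU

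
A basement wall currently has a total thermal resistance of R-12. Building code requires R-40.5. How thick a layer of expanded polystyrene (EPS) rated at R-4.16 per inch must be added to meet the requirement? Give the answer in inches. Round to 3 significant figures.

ΔR = 40.5 − 12 = 28.5 ft²·°F·h/BTU
L = ΔR / (R/in) = 28.5/4.16 = 6.851 in

6.85 in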